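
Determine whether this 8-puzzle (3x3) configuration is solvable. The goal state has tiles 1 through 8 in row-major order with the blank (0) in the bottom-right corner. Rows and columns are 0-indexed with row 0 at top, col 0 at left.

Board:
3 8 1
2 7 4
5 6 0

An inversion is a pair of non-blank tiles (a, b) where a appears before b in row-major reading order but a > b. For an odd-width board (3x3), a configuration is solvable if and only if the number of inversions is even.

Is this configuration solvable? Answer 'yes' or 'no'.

Answer: no

Derivation:
Inversions (pairs i<j in row-major order where tile[i] > tile[j] > 0): 11
11 is odd, so the puzzle is not solvable.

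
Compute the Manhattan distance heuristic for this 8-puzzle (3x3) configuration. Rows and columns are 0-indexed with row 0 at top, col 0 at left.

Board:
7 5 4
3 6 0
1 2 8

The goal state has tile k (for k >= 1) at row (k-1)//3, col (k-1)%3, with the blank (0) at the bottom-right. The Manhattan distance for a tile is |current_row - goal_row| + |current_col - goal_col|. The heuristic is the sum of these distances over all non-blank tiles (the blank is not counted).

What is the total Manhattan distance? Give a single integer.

Answer: 15

Derivation:
Tile 7: (0,0)->(2,0) = 2
Tile 5: (0,1)->(1,1) = 1
Tile 4: (0,2)->(1,0) = 3
Tile 3: (1,0)->(0,2) = 3
Tile 6: (1,1)->(1,2) = 1
Tile 1: (2,0)->(0,0) = 2
Tile 2: (2,1)->(0,1) = 2
Tile 8: (2,2)->(2,1) = 1
Sum: 2 + 1 + 3 + 3 + 1 + 2 + 2 + 1 = 15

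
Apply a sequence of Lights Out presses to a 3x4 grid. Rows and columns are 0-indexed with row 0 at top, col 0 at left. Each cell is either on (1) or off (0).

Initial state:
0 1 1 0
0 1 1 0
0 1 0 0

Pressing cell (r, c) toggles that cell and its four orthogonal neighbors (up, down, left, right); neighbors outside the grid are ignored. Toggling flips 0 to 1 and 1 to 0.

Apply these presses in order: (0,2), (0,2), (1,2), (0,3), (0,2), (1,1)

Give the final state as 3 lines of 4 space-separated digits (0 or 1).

Answer: 0 1 0 0
1 1 0 0
0 0 1 0

Derivation:
After press 1 at (0,2):
0 0 0 1
0 1 0 0
0 1 0 0

After press 2 at (0,2):
0 1 1 0
0 1 1 0
0 1 0 0

After press 3 at (1,2):
0 1 0 0
0 0 0 1
0 1 1 0

After press 4 at (0,3):
0 1 1 1
0 0 0 0
0 1 1 0

After press 5 at (0,2):
0 0 0 0
0 0 1 0
0 1 1 0

After press 6 at (1,1):
0 1 0 0
1 1 0 0
0 0 1 0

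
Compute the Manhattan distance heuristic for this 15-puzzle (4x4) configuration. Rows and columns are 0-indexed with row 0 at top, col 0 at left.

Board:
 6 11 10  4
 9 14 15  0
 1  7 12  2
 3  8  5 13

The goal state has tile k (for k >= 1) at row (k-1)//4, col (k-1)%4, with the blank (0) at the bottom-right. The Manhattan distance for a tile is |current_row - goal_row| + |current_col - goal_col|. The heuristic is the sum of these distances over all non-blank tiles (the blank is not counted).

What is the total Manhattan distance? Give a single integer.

Answer: 38

Derivation:
Tile 6: (0,0)->(1,1) = 2
Tile 11: (0,1)->(2,2) = 3
Tile 10: (0,2)->(2,1) = 3
Tile 4: (0,3)->(0,3) = 0
Tile 9: (1,0)->(2,0) = 1
Tile 14: (1,1)->(3,1) = 2
Tile 15: (1,2)->(3,2) = 2
Tile 1: (2,0)->(0,0) = 2
Tile 7: (2,1)->(1,2) = 2
Tile 12: (2,2)->(2,3) = 1
Tile 2: (2,3)->(0,1) = 4
Tile 3: (3,0)->(0,2) = 5
Tile 8: (3,1)->(1,3) = 4
Tile 5: (3,2)->(1,0) = 4
Tile 13: (3,3)->(3,0) = 3
Sum: 2 + 3 + 3 + 0 + 1 + 2 + 2 + 2 + 2 + 1 + 4 + 5 + 4 + 4 + 3 = 38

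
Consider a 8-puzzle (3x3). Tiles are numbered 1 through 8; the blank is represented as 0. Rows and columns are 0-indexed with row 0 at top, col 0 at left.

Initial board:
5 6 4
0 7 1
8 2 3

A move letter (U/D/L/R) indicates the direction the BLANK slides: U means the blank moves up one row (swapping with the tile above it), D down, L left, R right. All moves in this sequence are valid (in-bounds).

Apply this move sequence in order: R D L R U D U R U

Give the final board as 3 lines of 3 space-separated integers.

Answer: 5 6 0
7 1 4
8 2 3

Derivation:
After move 1 (R):
5 6 4
7 0 1
8 2 3

After move 2 (D):
5 6 4
7 2 1
8 0 3

After move 3 (L):
5 6 4
7 2 1
0 8 3

After move 4 (R):
5 6 4
7 2 1
8 0 3

After move 5 (U):
5 6 4
7 0 1
8 2 3

After move 6 (D):
5 6 4
7 2 1
8 0 3

After move 7 (U):
5 6 4
7 0 1
8 2 3

After move 8 (R):
5 6 4
7 1 0
8 2 3

After move 9 (U):
5 6 0
7 1 4
8 2 3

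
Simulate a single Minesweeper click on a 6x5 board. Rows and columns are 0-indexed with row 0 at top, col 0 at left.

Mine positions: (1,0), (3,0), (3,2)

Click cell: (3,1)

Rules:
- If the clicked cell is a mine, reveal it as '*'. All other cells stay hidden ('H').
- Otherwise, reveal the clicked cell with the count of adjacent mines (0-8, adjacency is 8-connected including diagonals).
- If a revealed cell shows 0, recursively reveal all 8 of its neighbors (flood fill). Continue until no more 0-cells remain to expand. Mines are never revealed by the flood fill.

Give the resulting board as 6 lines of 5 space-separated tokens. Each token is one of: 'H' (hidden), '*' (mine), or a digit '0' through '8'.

H H H H H
H H H H H
H H H H H
H 2 H H H
H H H H H
H H H H H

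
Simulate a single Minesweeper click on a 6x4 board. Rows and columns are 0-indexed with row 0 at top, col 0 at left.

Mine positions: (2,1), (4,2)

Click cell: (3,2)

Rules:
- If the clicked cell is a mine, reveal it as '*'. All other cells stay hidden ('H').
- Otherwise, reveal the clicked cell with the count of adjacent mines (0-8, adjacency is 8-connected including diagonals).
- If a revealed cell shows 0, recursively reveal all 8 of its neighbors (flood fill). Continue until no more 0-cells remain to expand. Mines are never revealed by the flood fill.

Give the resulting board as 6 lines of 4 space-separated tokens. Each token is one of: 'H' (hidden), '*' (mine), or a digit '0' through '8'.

H H H H
H H H H
H H H H
H H 2 H
H H H H
H H H H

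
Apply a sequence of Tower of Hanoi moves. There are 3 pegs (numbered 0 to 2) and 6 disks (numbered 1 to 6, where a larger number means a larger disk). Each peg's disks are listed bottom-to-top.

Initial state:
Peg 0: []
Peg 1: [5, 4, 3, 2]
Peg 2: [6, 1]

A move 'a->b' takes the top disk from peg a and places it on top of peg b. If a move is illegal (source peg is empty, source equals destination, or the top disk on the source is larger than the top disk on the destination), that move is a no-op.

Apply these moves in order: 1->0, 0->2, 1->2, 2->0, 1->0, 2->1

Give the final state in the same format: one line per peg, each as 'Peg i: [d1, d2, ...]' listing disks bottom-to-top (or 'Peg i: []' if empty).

After move 1 (1->0):
Peg 0: [2]
Peg 1: [5, 4, 3]
Peg 2: [6, 1]

After move 2 (0->2):
Peg 0: [2]
Peg 1: [5, 4, 3]
Peg 2: [6, 1]

After move 3 (1->2):
Peg 0: [2]
Peg 1: [5, 4, 3]
Peg 2: [6, 1]

After move 4 (2->0):
Peg 0: [2, 1]
Peg 1: [5, 4, 3]
Peg 2: [6]

After move 5 (1->0):
Peg 0: [2, 1]
Peg 1: [5, 4, 3]
Peg 2: [6]

After move 6 (2->1):
Peg 0: [2, 1]
Peg 1: [5, 4, 3]
Peg 2: [6]

Answer: Peg 0: [2, 1]
Peg 1: [5, 4, 3]
Peg 2: [6]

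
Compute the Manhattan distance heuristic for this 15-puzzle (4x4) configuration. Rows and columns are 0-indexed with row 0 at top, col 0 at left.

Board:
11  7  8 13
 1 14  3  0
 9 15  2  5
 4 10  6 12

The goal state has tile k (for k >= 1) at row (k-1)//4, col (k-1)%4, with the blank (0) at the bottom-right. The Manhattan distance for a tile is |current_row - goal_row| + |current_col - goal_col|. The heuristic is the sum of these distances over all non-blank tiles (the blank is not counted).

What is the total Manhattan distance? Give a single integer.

Tile 11: at (0,0), goal (2,2), distance |0-2|+|0-2| = 4
Tile 7: at (0,1), goal (1,2), distance |0-1|+|1-2| = 2
Tile 8: at (0,2), goal (1,3), distance |0-1|+|2-3| = 2
Tile 13: at (0,3), goal (3,0), distance |0-3|+|3-0| = 6
Tile 1: at (1,0), goal (0,0), distance |1-0|+|0-0| = 1
Tile 14: at (1,1), goal (3,1), distance |1-3|+|1-1| = 2
Tile 3: at (1,2), goal (0,2), distance |1-0|+|2-2| = 1
Tile 9: at (2,0), goal (2,0), distance |2-2|+|0-0| = 0
Tile 15: at (2,1), goal (3,2), distance |2-3|+|1-2| = 2
Tile 2: at (2,2), goal (0,1), distance |2-0|+|2-1| = 3
Tile 5: at (2,3), goal (1,0), distance |2-1|+|3-0| = 4
Tile 4: at (3,0), goal (0,3), distance |3-0|+|0-3| = 6
Tile 10: at (3,1), goal (2,1), distance |3-2|+|1-1| = 1
Tile 6: at (3,2), goal (1,1), distance |3-1|+|2-1| = 3
Tile 12: at (3,3), goal (2,3), distance |3-2|+|3-3| = 1
Sum: 4 + 2 + 2 + 6 + 1 + 2 + 1 + 0 + 2 + 3 + 4 + 6 + 1 + 3 + 1 = 38

Answer: 38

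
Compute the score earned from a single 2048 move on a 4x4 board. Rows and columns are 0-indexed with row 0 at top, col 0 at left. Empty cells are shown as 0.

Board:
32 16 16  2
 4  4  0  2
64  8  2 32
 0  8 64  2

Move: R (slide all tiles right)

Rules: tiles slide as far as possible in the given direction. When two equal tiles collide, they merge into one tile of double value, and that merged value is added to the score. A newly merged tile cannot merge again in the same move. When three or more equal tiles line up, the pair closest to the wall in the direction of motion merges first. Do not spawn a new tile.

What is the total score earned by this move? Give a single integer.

Answer: 40

Derivation:
Slide right:
row 0: [32, 16, 16, 2] -> [0, 32, 32, 2]  score +32 (running 32)
row 1: [4, 4, 0, 2] -> [0, 0, 8, 2]  score +8 (running 40)
row 2: [64, 8, 2, 32] -> [64, 8, 2, 32]  score +0 (running 40)
row 3: [0, 8, 64, 2] -> [0, 8, 64, 2]  score +0 (running 40)
Board after move:
 0 32 32  2
 0  0  8  2
64  8  2 32
 0  8 64  2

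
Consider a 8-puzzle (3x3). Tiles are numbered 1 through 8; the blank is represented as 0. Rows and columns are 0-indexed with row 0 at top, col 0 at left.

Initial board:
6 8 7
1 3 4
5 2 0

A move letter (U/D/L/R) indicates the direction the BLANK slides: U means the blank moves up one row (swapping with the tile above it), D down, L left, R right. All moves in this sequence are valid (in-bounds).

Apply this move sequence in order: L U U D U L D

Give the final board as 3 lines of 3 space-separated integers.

After move 1 (L):
6 8 7
1 3 4
5 0 2

After move 2 (U):
6 8 7
1 0 4
5 3 2

After move 3 (U):
6 0 7
1 8 4
5 3 2

After move 4 (D):
6 8 7
1 0 4
5 3 2

After move 5 (U):
6 0 7
1 8 4
5 3 2

After move 6 (L):
0 6 7
1 8 4
5 3 2

After move 7 (D):
1 6 7
0 8 4
5 3 2

Answer: 1 6 7
0 8 4
5 3 2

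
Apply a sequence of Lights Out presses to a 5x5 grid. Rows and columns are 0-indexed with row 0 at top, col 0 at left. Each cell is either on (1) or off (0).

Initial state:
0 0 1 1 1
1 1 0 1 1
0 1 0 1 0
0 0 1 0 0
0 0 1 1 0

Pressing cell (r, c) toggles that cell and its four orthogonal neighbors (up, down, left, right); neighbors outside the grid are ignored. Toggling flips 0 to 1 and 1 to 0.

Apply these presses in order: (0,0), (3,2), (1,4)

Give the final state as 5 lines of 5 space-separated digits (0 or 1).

Answer: 1 1 1 1 0
0 1 0 0 0
0 1 1 1 1
0 1 0 1 0
0 0 0 1 0

Derivation:
After press 1 at (0,0):
1 1 1 1 1
0 1 0 1 1
0 1 0 1 0
0 0 1 0 0
0 0 1 1 0

After press 2 at (3,2):
1 1 1 1 1
0 1 0 1 1
0 1 1 1 0
0 1 0 1 0
0 0 0 1 0

After press 3 at (1,4):
1 1 1 1 0
0 1 0 0 0
0 1 1 1 1
0 1 0 1 0
0 0 0 1 0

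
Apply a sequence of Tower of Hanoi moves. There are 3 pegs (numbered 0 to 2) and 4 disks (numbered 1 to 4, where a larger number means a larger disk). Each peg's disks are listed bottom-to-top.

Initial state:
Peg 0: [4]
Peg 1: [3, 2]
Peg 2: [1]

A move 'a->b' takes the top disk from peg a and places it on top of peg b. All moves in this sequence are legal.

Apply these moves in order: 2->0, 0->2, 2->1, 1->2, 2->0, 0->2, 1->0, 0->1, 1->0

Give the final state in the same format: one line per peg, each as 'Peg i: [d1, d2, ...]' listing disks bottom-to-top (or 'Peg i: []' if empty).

After move 1 (2->0):
Peg 0: [4, 1]
Peg 1: [3, 2]
Peg 2: []

After move 2 (0->2):
Peg 0: [4]
Peg 1: [3, 2]
Peg 2: [1]

After move 3 (2->1):
Peg 0: [4]
Peg 1: [3, 2, 1]
Peg 2: []

After move 4 (1->2):
Peg 0: [4]
Peg 1: [3, 2]
Peg 2: [1]

After move 5 (2->0):
Peg 0: [4, 1]
Peg 1: [3, 2]
Peg 2: []

After move 6 (0->2):
Peg 0: [4]
Peg 1: [3, 2]
Peg 2: [1]

After move 7 (1->0):
Peg 0: [4, 2]
Peg 1: [3]
Peg 2: [1]

After move 8 (0->1):
Peg 0: [4]
Peg 1: [3, 2]
Peg 2: [1]

After move 9 (1->0):
Peg 0: [4, 2]
Peg 1: [3]
Peg 2: [1]

Answer: Peg 0: [4, 2]
Peg 1: [3]
Peg 2: [1]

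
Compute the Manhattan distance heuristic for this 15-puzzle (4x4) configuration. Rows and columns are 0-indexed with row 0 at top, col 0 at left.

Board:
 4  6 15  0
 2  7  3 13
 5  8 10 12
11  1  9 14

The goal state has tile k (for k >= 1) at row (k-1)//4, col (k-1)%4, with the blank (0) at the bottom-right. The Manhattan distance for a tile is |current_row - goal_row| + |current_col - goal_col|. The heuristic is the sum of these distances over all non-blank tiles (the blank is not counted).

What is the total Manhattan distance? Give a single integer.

Tile 4: at (0,0), goal (0,3), distance |0-0|+|0-3| = 3
Tile 6: at (0,1), goal (1,1), distance |0-1|+|1-1| = 1
Tile 15: at (0,2), goal (3,2), distance |0-3|+|2-2| = 3
Tile 2: at (1,0), goal (0,1), distance |1-0|+|0-1| = 2
Tile 7: at (1,1), goal (1,2), distance |1-1|+|1-2| = 1
Tile 3: at (1,2), goal (0,2), distance |1-0|+|2-2| = 1
Tile 13: at (1,3), goal (3,0), distance |1-3|+|3-0| = 5
Tile 5: at (2,0), goal (1,0), distance |2-1|+|0-0| = 1
Tile 8: at (2,1), goal (1,3), distance |2-1|+|1-3| = 3
Tile 10: at (2,2), goal (2,1), distance |2-2|+|2-1| = 1
Tile 12: at (2,3), goal (2,3), distance |2-2|+|3-3| = 0
Tile 11: at (3,0), goal (2,2), distance |3-2|+|0-2| = 3
Tile 1: at (3,1), goal (0,0), distance |3-0|+|1-0| = 4
Tile 9: at (3,2), goal (2,0), distance |3-2|+|2-0| = 3
Tile 14: at (3,3), goal (3,1), distance |3-3|+|3-1| = 2
Sum: 3 + 1 + 3 + 2 + 1 + 1 + 5 + 1 + 3 + 1 + 0 + 3 + 4 + 3 + 2 = 33

Answer: 33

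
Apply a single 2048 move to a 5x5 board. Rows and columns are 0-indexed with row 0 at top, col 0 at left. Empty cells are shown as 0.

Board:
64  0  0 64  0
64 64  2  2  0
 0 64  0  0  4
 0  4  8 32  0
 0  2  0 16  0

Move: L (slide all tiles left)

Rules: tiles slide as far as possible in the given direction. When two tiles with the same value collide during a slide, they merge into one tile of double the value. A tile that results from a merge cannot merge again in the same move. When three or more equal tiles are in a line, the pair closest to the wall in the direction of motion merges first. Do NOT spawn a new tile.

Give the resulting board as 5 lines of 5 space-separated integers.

Answer: 128   0   0   0   0
128   4   0   0   0
 64   4   0   0   0
  4   8  32   0   0
  2  16   0   0   0

Derivation:
Slide left:
row 0: [64, 0, 0, 64, 0] -> [128, 0, 0, 0, 0]
row 1: [64, 64, 2, 2, 0] -> [128, 4, 0, 0, 0]
row 2: [0, 64, 0, 0, 4] -> [64, 4, 0, 0, 0]
row 3: [0, 4, 8, 32, 0] -> [4, 8, 32, 0, 0]
row 4: [0, 2, 0, 16, 0] -> [2, 16, 0, 0, 0]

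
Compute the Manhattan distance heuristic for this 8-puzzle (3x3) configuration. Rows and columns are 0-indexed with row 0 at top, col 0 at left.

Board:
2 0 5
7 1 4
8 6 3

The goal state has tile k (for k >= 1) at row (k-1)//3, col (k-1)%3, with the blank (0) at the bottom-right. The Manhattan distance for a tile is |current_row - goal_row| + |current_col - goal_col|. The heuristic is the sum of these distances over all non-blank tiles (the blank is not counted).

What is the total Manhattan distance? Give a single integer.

Answer: 13

Derivation:
Tile 2: at (0,0), goal (0,1), distance |0-0|+|0-1| = 1
Tile 5: at (0,2), goal (1,1), distance |0-1|+|2-1| = 2
Tile 7: at (1,0), goal (2,0), distance |1-2|+|0-0| = 1
Tile 1: at (1,1), goal (0,0), distance |1-0|+|1-0| = 2
Tile 4: at (1,2), goal (1,0), distance |1-1|+|2-0| = 2
Tile 8: at (2,0), goal (2,1), distance |2-2|+|0-1| = 1
Tile 6: at (2,1), goal (1,2), distance |2-1|+|1-2| = 2
Tile 3: at (2,2), goal (0,2), distance |2-0|+|2-2| = 2
Sum: 1 + 2 + 1 + 2 + 2 + 1 + 2 + 2 = 13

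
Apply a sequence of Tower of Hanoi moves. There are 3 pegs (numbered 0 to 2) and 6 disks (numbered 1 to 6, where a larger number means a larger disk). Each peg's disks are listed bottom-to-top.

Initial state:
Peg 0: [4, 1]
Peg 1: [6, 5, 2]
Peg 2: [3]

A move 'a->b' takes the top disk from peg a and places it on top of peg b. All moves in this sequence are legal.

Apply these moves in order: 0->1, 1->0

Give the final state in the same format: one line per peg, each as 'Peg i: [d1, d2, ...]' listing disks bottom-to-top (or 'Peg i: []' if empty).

After move 1 (0->1):
Peg 0: [4]
Peg 1: [6, 5, 2, 1]
Peg 2: [3]

After move 2 (1->0):
Peg 0: [4, 1]
Peg 1: [6, 5, 2]
Peg 2: [3]

Answer: Peg 0: [4, 1]
Peg 1: [6, 5, 2]
Peg 2: [3]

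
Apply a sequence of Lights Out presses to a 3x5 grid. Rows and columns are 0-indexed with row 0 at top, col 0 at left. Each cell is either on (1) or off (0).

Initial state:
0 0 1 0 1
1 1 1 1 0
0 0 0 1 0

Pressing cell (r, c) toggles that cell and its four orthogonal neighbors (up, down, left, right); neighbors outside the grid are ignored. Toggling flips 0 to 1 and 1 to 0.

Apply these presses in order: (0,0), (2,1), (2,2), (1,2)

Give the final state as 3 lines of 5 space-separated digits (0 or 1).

After press 1 at (0,0):
1 1 1 0 1
0 1 1 1 0
0 0 0 1 0

After press 2 at (2,1):
1 1 1 0 1
0 0 1 1 0
1 1 1 1 0

After press 3 at (2,2):
1 1 1 0 1
0 0 0 1 0
1 0 0 0 0

After press 4 at (1,2):
1 1 0 0 1
0 1 1 0 0
1 0 1 0 0

Answer: 1 1 0 0 1
0 1 1 0 0
1 0 1 0 0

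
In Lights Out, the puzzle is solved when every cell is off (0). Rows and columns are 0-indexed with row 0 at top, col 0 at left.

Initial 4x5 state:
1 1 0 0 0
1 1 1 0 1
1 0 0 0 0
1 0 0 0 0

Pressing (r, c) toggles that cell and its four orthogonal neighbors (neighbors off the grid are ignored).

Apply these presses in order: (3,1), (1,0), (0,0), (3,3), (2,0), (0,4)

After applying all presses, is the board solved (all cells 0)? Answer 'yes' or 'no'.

After press 1 at (3,1):
1 1 0 0 0
1 1 1 0 1
1 1 0 0 0
0 1 1 0 0

After press 2 at (1,0):
0 1 0 0 0
0 0 1 0 1
0 1 0 0 0
0 1 1 0 0

After press 3 at (0,0):
1 0 0 0 0
1 0 1 0 1
0 1 0 0 0
0 1 1 0 0

After press 4 at (3,3):
1 0 0 0 0
1 0 1 0 1
0 1 0 1 0
0 1 0 1 1

After press 5 at (2,0):
1 0 0 0 0
0 0 1 0 1
1 0 0 1 0
1 1 0 1 1

After press 6 at (0,4):
1 0 0 1 1
0 0 1 0 0
1 0 0 1 0
1 1 0 1 1

Lights still on: 10

Answer: no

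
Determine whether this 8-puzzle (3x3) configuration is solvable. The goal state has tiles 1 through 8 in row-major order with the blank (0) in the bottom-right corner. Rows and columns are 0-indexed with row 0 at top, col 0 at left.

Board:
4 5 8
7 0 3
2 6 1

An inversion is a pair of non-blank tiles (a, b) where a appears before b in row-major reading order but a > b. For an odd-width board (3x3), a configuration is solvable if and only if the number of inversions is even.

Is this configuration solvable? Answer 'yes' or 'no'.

Inversions (pairs i<j in row-major order where tile[i] > tile[j] > 0): 19
19 is odd, so the puzzle is not solvable.

Answer: no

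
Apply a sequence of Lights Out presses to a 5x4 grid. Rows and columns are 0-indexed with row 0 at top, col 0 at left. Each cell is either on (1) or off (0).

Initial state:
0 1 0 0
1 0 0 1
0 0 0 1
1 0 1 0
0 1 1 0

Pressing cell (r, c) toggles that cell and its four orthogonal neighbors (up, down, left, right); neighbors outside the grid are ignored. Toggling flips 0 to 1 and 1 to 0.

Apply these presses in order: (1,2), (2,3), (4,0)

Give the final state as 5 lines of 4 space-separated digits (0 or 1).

After press 1 at (1,2):
0 1 1 0
1 1 1 0
0 0 1 1
1 0 1 0
0 1 1 0

After press 2 at (2,3):
0 1 1 0
1 1 1 1
0 0 0 0
1 0 1 1
0 1 1 0

After press 3 at (4,0):
0 1 1 0
1 1 1 1
0 0 0 0
0 0 1 1
1 0 1 0

Answer: 0 1 1 0
1 1 1 1
0 0 0 0
0 0 1 1
1 0 1 0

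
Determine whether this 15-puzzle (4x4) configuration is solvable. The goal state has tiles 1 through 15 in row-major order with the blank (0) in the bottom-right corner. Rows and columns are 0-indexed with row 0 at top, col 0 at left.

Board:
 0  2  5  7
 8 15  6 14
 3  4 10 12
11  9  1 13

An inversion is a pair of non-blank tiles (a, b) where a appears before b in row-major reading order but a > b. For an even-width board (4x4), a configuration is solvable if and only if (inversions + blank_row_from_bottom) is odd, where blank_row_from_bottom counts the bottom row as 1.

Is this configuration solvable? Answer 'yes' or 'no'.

Answer: yes

Derivation:
Inversions: 43
Blank is in row 0 (0-indexed from top), which is row 4 counting from the bottom (bottom = 1).
43 + 4 = 47, which is odd, so the puzzle is solvable.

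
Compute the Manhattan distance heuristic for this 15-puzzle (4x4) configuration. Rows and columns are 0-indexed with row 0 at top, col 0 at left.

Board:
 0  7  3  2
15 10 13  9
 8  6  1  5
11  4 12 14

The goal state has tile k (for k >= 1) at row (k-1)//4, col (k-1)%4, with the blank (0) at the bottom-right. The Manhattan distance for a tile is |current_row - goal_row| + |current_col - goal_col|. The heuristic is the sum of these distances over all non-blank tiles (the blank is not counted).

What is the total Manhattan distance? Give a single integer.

Tile 7: (0,1)->(1,2) = 2
Tile 3: (0,2)->(0,2) = 0
Tile 2: (0,3)->(0,1) = 2
Tile 15: (1,0)->(3,2) = 4
Tile 10: (1,1)->(2,1) = 1
Tile 13: (1,2)->(3,0) = 4
Tile 9: (1,3)->(2,0) = 4
Tile 8: (2,0)->(1,3) = 4
Tile 6: (2,1)->(1,1) = 1
Tile 1: (2,2)->(0,0) = 4
Tile 5: (2,3)->(1,0) = 4
Tile 11: (3,0)->(2,2) = 3
Tile 4: (3,1)->(0,3) = 5
Tile 12: (3,2)->(2,3) = 2
Tile 14: (3,3)->(3,1) = 2
Sum: 2 + 0 + 2 + 4 + 1 + 4 + 4 + 4 + 1 + 4 + 4 + 3 + 5 + 2 + 2 = 42

Answer: 42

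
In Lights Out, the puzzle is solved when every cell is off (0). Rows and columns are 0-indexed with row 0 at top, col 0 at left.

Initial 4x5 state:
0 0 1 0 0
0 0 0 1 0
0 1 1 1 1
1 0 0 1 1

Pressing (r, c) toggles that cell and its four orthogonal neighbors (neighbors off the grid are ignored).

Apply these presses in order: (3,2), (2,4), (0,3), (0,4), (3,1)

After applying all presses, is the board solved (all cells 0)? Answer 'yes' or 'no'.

Answer: yes

Derivation:
After press 1 at (3,2):
0 0 1 0 0
0 0 0 1 0
0 1 0 1 1
1 1 1 0 1

After press 2 at (2,4):
0 0 1 0 0
0 0 0 1 1
0 1 0 0 0
1 1 1 0 0

After press 3 at (0,3):
0 0 0 1 1
0 0 0 0 1
0 1 0 0 0
1 1 1 0 0

After press 4 at (0,4):
0 0 0 0 0
0 0 0 0 0
0 1 0 0 0
1 1 1 0 0

After press 5 at (3,1):
0 0 0 0 0
0 0 0 0 0
0 0 0 0 0
0 0 0 0 0

Lights still on: 0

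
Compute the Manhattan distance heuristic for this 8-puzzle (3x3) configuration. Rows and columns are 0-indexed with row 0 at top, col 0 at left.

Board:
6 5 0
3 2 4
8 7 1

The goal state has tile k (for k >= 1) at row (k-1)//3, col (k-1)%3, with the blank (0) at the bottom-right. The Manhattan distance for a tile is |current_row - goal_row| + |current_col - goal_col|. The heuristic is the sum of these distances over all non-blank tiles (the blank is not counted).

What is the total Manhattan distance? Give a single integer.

Tile 6: (0,0)->(1,2) = 3
Tile 5: (0,1)->(1,1) = 1
Tile 3: (1,0)->(0,2) = 3
Tile 2: (1,1)->(0,1) = 1
Tile 4: (1,2)->(1,0) = 2
Tile 8: (2,0)->(2,1) = 1
Tile 7: (2,1)->(2,0) = 1
Tile 1: (2,2)->(0,0) = 4
Sum: 3 + 1 + 3 + 1 + 2 + 1 + 1 + 4 = 16

Answer: 16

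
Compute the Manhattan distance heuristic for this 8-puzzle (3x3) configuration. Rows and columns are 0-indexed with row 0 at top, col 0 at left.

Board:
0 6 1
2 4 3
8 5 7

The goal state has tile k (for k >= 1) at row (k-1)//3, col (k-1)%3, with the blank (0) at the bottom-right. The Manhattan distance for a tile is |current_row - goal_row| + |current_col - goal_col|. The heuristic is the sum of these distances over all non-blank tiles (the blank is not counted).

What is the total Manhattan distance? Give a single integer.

Answer: 12

Derivation:
Tile 6: at (0,1), goal (1,2), distance |0-1|+|1-2| = 2
Tile 1: at (0,2), goal (0,0), distance |0-0|+|2-0| = 2
Tile 2: at (1,0), goal (0,1), distance |1-0|+|0-1| = 2
Tile 4: at (1,1), goal (1,0), distance |1-1|+|1-0| = 1
Tile 3: at (1,2), goal (0,2), distance |1-0|+|2-2| = 1
Tile 8: at (2,0), goal (2,1), distance |2-2|+|0-1| = 1
Tile 5: at (2,1), goal (1,1), distance |2-1|+|1-1| = 1
Tile 7: at (2,2), goal (2,0), distance |2-2|+|2-0| = 2
Sum: 2 + 2 + 2 + 1 + 1 + 1 + 1 + 2 = 12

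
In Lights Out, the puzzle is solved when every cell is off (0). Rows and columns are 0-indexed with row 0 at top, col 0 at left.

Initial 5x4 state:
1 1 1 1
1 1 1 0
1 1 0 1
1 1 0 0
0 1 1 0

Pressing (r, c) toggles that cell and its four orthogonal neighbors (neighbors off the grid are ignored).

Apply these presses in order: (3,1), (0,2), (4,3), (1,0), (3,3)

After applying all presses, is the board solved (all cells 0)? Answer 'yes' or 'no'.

After press 1 at (3,1):
1 1 1 1
1 1 1 0
1 0 0 1
0 0 1 0
0 0 1 0

After press 2 at (0,2):
1 0 0 0
1 1 0 0
1 0 0 1
0 0 1 0
0 0 1 0

After press 3 at (4,3):
1 0 0 0
1 1 0 0
1 0 0 1
0 0 1 1
0 0 0 1

After press 4 at (1,0):
0 0 0 0
0 0 0 0
0 0 0 1
0 0 1 1
0 0 0 1

After press 5 at (3,3):
0 0 0 0
0 0 0 0
0 0 0 0
0 0 0 0
0 0 0 0

Lights still on: 0

Answer: yes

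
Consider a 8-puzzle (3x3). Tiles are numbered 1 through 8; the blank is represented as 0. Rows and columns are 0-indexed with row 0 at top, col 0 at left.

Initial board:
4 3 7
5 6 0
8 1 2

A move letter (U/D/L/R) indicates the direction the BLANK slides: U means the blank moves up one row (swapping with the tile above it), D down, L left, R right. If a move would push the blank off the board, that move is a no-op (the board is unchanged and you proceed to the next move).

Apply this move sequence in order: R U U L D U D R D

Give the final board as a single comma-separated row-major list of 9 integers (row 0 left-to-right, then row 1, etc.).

Answer: 4, 6, 3, 5, 7, 2, 8, 1, 0

Derivation:
After move 1 (R):
4 3 7
5 6 0
8 1 2

After move 2 (U):
4 3 0
5 6 7
8 1 2

After move 3 (U):
4 3 0
5 6 7
8 1 2

After move 4 (L):
4 0 3
5 6 7
8 1 2

After move 5 (D):
4 6 3
5 0 7
8 1 2

After move 6 (U):
4 0 3
5 6 7
8 1 2

After move 7 (D):
4 6 3
5 0 7
8 1 2

After move 8 (R):
4 6 3
5 7 0
8 1 2

After move 9 (D):
4 6 3
5 7 2
8 1 0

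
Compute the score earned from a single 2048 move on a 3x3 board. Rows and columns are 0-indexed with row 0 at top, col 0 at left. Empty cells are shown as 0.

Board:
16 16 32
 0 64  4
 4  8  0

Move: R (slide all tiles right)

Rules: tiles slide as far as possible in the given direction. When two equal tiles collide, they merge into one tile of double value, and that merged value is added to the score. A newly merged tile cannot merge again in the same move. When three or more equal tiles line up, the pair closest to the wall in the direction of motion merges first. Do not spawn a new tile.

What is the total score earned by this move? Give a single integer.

Slide right:
row 0: [16, 16, 32] -> [0, 32, 32]  score +32 (running 32)
row 1: [0, 64, 4] -> [0, 64, 4]  score +0 (running 32)
row 2: [4, 8, 0] -> [0, 4, 8]  score +0 (running 32)
Board after move:
 0 32 32
 0 64  4
 0  4  8

Answer: 32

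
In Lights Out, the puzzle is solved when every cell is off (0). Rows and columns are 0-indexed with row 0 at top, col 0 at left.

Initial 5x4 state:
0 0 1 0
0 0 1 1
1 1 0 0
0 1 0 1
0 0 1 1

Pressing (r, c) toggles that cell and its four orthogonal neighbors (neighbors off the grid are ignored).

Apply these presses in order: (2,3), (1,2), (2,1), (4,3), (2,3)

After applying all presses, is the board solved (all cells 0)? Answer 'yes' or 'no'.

After press 1 at (2,3):
0 0 1 0
0 0 1 0
1 1 1 1
0 1 0 0
0 0 1 1

After press 2 at (1,2):
0 0 0 0
0 1 0 1
1 1 0 1
0 1 0 0
0 0 1 1

After press 3 at (2,1):
0 0 0 0
0 0 0 1
0 0 1 1
0 0 0 0
0 0 1 1

After press 4 at (4,3):
0 0 0 0
0 0 0 1
0 0 1 1
0 0 0 1
0 0 0 0

After press 5 at (2,3):
0 0 0 0
0 0 0 0
0 0 0 0
0 0 0 0
0 0 0 0

Lights still on: 0

Answer: yes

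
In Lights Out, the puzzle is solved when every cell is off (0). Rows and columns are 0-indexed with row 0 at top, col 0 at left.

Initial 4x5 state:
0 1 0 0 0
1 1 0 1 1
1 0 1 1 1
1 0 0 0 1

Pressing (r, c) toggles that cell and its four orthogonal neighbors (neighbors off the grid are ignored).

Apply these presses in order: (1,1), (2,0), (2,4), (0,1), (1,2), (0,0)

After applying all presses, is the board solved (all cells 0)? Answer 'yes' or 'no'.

After press 1 at (1,1):
0 0 0 0 0
0 0 1 1 1
1 1 1 1 1
1 0 0 0 1

After press 2 at (2,0):
0 0 0 0 0
1 0 1 1 1
0 0 1 1 1
0 0 0 0 1

After press 3 at (2,4):
0 0 0 0 0
1 0 1 1 0
0 0 1 0 0
0 0 0 0 0

After press 4 at (0,1):
1 1 1 0 0
1 1 1 1 0
0 0 1 0 0
0 0 0 0 0

After press 5 at (1,2):
1 1 0 0 0
1 0 0 0 0
0 0 0 0 0
0 0 0 0 0

After press 6 at (0,0):
0 0 0 0 0
0 0 0 0 0
0 0 0 0 0
0 0 0 0 0

Lights still on: 0

Answer: yes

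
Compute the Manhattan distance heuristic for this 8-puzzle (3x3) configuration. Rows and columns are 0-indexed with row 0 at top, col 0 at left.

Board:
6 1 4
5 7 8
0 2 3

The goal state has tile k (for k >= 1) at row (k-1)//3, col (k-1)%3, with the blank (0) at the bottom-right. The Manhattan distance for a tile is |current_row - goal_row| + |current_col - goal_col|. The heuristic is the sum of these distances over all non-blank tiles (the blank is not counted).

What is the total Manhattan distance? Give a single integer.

Answer: 16

Derivation:
Tile 6: (0,0)->(1,2) = 3
Tile 1: (0,1)->(0,0) = 1
Tile 4: (0,2)->(1,0) = 3
Tile 5: (1,0)->(1,1) = 1
Tile 7: (1,1)->(2,0) = 2
Tile 8: (1,2)->(2,1) = 2
Tile 2: (2,1)->(0,1) = 2
Tile 3: (2,2)->(0,2) = 2
Sum: 3 + 1 + 3 + 1 + 2 + 2 + 2 + 2 = 16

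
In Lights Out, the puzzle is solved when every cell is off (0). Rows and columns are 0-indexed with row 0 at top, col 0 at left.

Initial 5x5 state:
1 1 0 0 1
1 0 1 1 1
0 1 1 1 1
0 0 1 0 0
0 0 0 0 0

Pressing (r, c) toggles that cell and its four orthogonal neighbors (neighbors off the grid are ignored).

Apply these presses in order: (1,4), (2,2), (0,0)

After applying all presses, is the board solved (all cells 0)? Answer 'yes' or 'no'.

Answer: yes

Derivation:
After press 1 at (1,4):
1 1 0 0 0
1 0 1 0 0
0 1 1 1 0
0 0 1 0 0
0 0 0 0 0

After press 2 at (2,2):
1 1 0 0 0
1 0 0 0 0
0 0 0 0 0
0 0 0 0 0
0 0 0 0 0

After press 3 at (0,0):
0 0 0 0 0
0 0 0 0 0
0 0 0 0 0
0 0 0 0 0
0 0 0 0 0

Lights still on: 0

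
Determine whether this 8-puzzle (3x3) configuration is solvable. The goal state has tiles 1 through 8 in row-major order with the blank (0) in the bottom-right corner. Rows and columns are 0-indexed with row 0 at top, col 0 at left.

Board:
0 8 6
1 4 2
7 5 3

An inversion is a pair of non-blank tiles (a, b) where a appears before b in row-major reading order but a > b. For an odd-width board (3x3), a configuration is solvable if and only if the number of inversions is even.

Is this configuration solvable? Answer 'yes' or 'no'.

Inversions (pairs i<j in row-major order where tile[i] > tile[j] > 0): 17
17 is odd, so the puzzle is not solvable.

Answer: no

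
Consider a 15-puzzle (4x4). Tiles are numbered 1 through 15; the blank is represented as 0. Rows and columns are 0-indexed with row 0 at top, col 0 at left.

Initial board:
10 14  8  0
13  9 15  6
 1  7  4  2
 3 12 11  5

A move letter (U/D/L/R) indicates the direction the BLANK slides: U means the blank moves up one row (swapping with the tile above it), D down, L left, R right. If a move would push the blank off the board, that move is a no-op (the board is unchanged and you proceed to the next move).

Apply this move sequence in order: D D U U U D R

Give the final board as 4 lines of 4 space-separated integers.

Answer: 10 14  8  6
13  9 15  0
 1  7  4  2
 3 12 11  5

Derivation:
After move 1 (D):
10 14  8  6
13  9 15  0
 1  7  4  2
 3 12 11  5

After move 2 (D):
10 14  8  6
13  9 15  2
 1  7  4  0
 3 12 11  5

After move 3 (U):
10 14  8  6
13  9 15  0
 1  7  4  2
 3 12 11  5

After move 4 (U):
10 14  8  0
13  9 15  6
 1  7  4  2
 3 12 11  5

After move 5 (U):
10 14  8  0
13  9 15  6
 1  7  4  2
 3 12 11  5

After move 6 (D):
10 14  8  6
13  9 15  0
 1  7  4  2
 3 12 11  5

After move 7 (R):
10 14  8  6
13  9 15  0
 1  7  4  2
 3 12 11  5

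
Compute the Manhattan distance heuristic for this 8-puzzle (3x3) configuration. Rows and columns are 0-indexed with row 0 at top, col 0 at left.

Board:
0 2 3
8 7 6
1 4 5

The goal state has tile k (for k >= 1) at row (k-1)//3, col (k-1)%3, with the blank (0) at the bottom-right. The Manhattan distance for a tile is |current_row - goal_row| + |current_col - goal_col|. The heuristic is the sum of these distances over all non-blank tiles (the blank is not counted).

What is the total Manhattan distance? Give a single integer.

Tile 2: at (0,1), goal (0,1), distance |0-0|+|1-1| = 0
Tile 3: at (0,2), goal (0,2), distance |0-0|+|2-2| = 0
Tile 8: at (1,0), goal (2,1), distance |1-2|+|0-1| = 2
Tile 7: at (1,1), goal (2,0), distance |1-2|+|1-0| = 2
Tile 6: at (1,2), goal (1,2), distance |1-1|+|2-2| = 0
Tile 1: at (2,0), goal (0,0), distance |2-0|+|0-0| = 2
Tile 4: at (2,1), goal (1,0), distance |2-1|+|1-0| = 2
Tile 5: at (2,2), goal (1,1), distance |2-1|+|2-1| = 2
Sum: 0 + 0 + 2 + 2 + 0 + 2 + 2 + 2 = 10

Answer: 10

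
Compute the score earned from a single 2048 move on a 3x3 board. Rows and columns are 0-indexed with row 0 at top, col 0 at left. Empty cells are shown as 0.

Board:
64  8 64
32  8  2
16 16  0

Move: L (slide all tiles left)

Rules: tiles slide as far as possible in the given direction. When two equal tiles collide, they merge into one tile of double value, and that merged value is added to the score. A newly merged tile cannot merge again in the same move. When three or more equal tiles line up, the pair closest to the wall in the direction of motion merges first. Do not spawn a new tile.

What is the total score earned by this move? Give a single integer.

Answer: 32

Derivation:
Slide left:
row 0: [64, 8, 64] -> [64, 8, 64]  score +0 (running 0)
row 1: [32, 8, 2] -> [32, 8, 2]  score +0 (running 0)
row 2: [16, 16, 0] -> [32, 0, 0]  score +32 (running 32)
Board after move:
64  8 64
32  8  2
32  0  0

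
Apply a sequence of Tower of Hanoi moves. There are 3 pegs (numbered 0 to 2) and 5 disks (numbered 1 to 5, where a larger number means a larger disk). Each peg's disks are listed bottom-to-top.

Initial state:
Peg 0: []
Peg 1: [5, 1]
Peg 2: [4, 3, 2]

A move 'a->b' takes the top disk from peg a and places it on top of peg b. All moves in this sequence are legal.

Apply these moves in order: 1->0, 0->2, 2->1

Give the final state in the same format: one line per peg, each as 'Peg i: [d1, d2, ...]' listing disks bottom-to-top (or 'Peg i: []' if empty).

After move 1 (1->0):
Peg 0: [1]
Peg 1: [5]
Peg 2: [4, 3, 2]

After move 2 (0->2):
Peg 0: []
Peg 1: [5]
Peg 2: [4, 3, 2, 1]

After move 3 (2->1):
Peg 0: []
Peg 1: [5, 1]
Peg 2: [4, 3, 2]

Answer: Peg 0: []
Peg 1: [5, 1]
Peg 2: [4, 3, 2]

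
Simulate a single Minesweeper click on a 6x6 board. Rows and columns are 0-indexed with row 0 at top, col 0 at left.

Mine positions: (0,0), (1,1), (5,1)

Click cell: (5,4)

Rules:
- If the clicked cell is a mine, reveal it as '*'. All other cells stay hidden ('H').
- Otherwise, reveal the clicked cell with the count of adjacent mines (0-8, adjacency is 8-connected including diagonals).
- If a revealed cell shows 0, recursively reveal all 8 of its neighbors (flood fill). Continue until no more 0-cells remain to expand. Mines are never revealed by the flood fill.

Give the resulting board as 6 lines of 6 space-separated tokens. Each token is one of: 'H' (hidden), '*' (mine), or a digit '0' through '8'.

H H 1 0 0 0
H H 1 0 0 0
1 1 1 0 0 0
0 0 0 0 0 0
1 1 1 0 0 0
H H 1 0 0 0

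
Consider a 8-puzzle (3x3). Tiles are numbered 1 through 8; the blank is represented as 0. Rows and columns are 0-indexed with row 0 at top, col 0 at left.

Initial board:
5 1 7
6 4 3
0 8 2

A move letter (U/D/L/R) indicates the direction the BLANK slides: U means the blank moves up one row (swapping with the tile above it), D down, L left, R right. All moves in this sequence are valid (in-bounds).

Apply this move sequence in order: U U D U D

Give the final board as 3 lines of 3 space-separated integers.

Answer: 5 1 7
0 4 3
6 8 2

Derivation:
After move 1 (U):
5 1 7
0 4 3
6 8 2

After move 2 (U):
0 1 7
5 4 3
6 8 2

After move 3 (D):
5 1 7
0 4 3
6 8 2

After move 4 (U):
0 1 7
5 4 3
6 8 2

After move 5 (D):
5 1 7
0 4 3
6 8 2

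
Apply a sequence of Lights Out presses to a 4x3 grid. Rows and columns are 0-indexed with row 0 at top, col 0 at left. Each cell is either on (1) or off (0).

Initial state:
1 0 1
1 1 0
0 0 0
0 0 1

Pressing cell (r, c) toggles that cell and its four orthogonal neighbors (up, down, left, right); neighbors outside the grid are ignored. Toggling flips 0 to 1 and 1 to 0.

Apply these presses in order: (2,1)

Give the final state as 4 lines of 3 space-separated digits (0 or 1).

Answer: 1 0 1
1 0 0
1 1 1
0 1 1

Derivation:
After press 1 at (2,1):
1 0 1
1 0 0
1 1 1
0 1 1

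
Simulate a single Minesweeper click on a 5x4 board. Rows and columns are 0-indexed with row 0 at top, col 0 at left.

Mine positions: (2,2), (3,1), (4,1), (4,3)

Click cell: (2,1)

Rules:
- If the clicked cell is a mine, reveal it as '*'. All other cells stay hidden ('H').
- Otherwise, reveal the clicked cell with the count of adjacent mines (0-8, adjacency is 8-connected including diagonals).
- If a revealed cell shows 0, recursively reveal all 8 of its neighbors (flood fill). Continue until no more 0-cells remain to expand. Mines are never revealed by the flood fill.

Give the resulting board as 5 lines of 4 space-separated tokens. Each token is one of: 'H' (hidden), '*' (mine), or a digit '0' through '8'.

H H H H
H H H H
H 2 H H
H H H H
H H H H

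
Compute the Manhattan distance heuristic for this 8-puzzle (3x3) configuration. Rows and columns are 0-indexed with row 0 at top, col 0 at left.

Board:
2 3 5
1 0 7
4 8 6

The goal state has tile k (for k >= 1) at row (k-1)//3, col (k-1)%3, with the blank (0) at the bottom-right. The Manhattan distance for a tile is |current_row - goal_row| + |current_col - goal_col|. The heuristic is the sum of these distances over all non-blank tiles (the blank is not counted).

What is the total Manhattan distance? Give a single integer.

Tile 2: (0,0)->(0,1) = 1
Tile 3: (0,1)->(0,2) = 1
Tile 5: (0,2)->(1,1) = 2
Tile 1: (1,0)->(0,0) = 1
Tile 7: (1,2)->(2,0) = 3
Tile 4: (2,0)->(1,0) = 1
Tile 8: (2,1)->(2,1) = 0
Tile 6: (2,2)->(1,2) = 1
Sum: 1 + 1 + 2 + 1 + 3 + 1 + 0 + 1 = 10

Answer: 10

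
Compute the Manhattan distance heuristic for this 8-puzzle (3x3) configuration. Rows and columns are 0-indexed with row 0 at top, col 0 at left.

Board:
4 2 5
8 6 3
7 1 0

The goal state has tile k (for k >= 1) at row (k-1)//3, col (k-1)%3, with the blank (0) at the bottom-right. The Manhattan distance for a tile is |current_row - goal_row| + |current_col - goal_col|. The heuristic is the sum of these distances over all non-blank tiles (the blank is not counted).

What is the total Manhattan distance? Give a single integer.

Answer: 10

Derivation:
Tile 4: at (0,0), goal (1,0), distance |0-1|+|0-0| = 1
Tile 2: at (0,1), goal (0,1), distance |0-0|+|1-1| = 0
Tile 5: at (0,2), goal (1,1), distance |0-1|+|2-1| = 2
Tile 8: at (1,0), goal (2,1), distance |1-2|+|0-1| = 2
Tile 6: at (1,1), goal (1,2), distance |1-1|+|1-2| = 1
Tile 3: at (1,2), goal (0,2), distance |1-0|+|2-2| = 1
Tile 7: at (2,0), goal (2,0), distance |2-2|+|0-0| = 0
Tile 1: at (2,1), goal (0,0), distance |2-0|+|1-0| = 3
Sum: 1 + 0 + 2 + 2 + 1 + 1 + 0 + 3 = 10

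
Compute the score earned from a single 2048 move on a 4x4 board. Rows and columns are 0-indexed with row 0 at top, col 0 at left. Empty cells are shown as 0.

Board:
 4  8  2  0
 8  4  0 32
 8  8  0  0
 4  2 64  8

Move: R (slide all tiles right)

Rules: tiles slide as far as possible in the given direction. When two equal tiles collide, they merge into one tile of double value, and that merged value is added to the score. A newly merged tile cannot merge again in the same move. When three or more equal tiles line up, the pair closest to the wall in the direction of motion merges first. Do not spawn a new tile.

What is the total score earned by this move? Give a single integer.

Answer: 16

Derivation:
Slide right:
row 0: [4, 8, 2, 0] -> [0, 4, 8, 2]  score +0 (running 0)
row 1: [8, 4, 0, 32] -> [0, 8, 4, 32]  score +0 (running 0)
row 2: [8, 8, 0, 0] -> [0, 0, 0, 16]  score +16 (running 16)
row 3: [4, 2, 64, 8] -> [4, 2, 64, 8]  score +0 (running 16)
Board after move:
 0  4  8  2
 0  8  4 32
 0  0  0 16
 4  2 64  8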